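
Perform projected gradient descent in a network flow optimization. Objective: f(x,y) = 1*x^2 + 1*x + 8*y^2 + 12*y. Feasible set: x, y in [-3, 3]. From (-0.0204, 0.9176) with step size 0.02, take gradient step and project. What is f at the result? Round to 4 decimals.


Step 1: Compute gradient at (-0.0204, 0.9176).
grad_x = 2*1*-0.0204 + 1 = 0.9592
grad_y = 2*8*0.9176 + 12 = 26.6816
Step 2: Gradient step.
x_raw = -0.0204 - 0.02*0.9592 = -0.0396
y_raw = 0.9176 - 0.02*26.6816 = 0.384
Step 3: Project onto [-3, 3].
x_proj = clip(-0.0396) = -0.0396
y_proj = clip(0.384) = 0.384
Step 4: Evaluate f.
f(-0.0396, 0.384) = 5.7491


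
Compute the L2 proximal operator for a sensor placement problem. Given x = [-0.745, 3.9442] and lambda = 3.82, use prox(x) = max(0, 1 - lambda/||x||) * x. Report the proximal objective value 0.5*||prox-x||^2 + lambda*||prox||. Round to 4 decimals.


Step 1: Compute ||x||.
||x|| = 4.0139
Step 2: Compute scaling factor.
scale = max(0, 1 - 3.82/4.0139) = 0.0483
Step 3: prox(x) = [-0.036, 0.1906]
||prox(x)|| = 0.1939
Step 4: Proximal objective.
0.5*||prox-x||^2 = 7.2962
lambda*||prox|| = 0.7407
Total = 8.0371


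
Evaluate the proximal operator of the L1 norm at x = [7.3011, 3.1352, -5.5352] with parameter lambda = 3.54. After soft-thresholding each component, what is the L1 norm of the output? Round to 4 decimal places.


Soft-thresholding with lambda = 3.54:
prox(7.3011) = sign(7.3011)*max(|7.3011| - 3.54, 0) = 3.7611
prox(3.1352) = sign(3.1352)*max(|3.1352| - 3.54, 0) = 0.0
prox(-5.5352) = sign(-5.5352)*max(|-5.5352| - 3.54, 0) = -1.9952
prox(x) = [3.7611, 0.0, -1.9952]
||prox(x)||_1 = 3.7611 + 0.0 + 1.9952 = 5.7563


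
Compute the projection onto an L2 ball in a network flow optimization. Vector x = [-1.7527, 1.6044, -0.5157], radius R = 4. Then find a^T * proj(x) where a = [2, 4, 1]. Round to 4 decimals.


Step 1: Compute ||x|| (intermediates to 6 decimals).
||x|| = sqrt((-1.7527)^2 + 1.6044^2 + (-0.5157)^2) = 2.431461
Step 2: Project.
Since ||x|| <= R, proj = x (no scaling needed).
proj(x) = [-1.7527, 1.6044, -0.5157]
Step 3: Dot product.
a^T * proj(x) = 2*(-1.7527) + 4*1.6044 + 1*(-0.5157) = 2.3965


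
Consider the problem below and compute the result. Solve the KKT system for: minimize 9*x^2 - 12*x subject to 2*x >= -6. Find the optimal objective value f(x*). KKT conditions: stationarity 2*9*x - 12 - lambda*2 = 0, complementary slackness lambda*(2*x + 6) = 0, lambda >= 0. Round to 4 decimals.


Step 1: Try lambda = 0 (constraint inactive).
Stationarity: 2*9*x - 12 = 0
x* = 12/(2*9) = 2/3 = 0.6667 (rounded; the exact value 2/3 is used below)
Check constraint: 2*0.6667 = 1.3334 >= -6 -- satisfied.
Step 2: Compute optimal value.
f(x*) = 9*(2/3)^2 - 12*(2/3) = -4.0


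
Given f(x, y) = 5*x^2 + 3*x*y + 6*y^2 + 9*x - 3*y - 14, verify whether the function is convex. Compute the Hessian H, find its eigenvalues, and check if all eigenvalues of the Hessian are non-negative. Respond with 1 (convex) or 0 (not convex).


The Hessian of f(x,y) = 5*x^2 + 3*x*y + 6*y^2 + 9*x - 3*y - 14 is:
H = [[10, 3], [3, 12]]
Trace = 10 + 12 = 22
Determinant = 10*12 - (3)^2 = 111
Discriminant = (22)^2 - 4*111 = 40.0
Eigenvalues: lambda_1 = 7.8377, lambda_2 = 14.1623
The function is convex.

1


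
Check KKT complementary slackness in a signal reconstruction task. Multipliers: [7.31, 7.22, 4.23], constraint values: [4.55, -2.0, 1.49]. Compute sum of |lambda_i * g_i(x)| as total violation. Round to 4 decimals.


KKT complementary slackness check:
lambda_1 * g_1 = 7.31 * 4.55 = 33.2605
lambda_2 * g_2 = 7.22 * -2.0 = -14.44
lambda_3 * g_3 = 4.23 * 1.49 = 6.3027
Total violation = 33.2605 + 14.44 + 6.3027 = 54.0032


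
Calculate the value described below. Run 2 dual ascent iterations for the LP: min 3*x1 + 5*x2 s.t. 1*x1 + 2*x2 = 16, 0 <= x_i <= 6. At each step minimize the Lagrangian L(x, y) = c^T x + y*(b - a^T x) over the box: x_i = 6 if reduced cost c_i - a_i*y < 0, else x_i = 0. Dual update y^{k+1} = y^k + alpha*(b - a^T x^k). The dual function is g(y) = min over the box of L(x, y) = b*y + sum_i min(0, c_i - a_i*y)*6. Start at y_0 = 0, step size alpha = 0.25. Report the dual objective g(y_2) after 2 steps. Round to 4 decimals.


Dual ascent for LP: min 3*x1 + 5*x2, 1*x1 + 2*x2 = 16, 0 <= x_i <= 6
Step 1: y^k = 0.0, reduced costs: (3.0, 5.0)
  x^k = (0.0, 0.0), subgradient = b - a^T x = 16.0
  y^{k+1} = 0.0 + 0.25*16.0 = 4.0
Step 2: y^k = 4.0, reduced costs: (-1.0, -3.0)
  x^k = (6.0, 6.0), subgradient = b - a^T x = -2.0
  y^{k+1} = 4.0 + 0.25*-2.0 = 3.5
Dual objective at y_2 = 3.5: reduced costs (-0.5, -2.0), box minimizer x = (6.0, 6.0)
g(y_2) = b*y + (c1 - a1*y)*x1 + (c2 - a2*y)*x2 = 16*3.5 + (-0.5)*6.0 + (-2.0)*6.0 = 56.0 - 3.0 - 12.0 = 41.0


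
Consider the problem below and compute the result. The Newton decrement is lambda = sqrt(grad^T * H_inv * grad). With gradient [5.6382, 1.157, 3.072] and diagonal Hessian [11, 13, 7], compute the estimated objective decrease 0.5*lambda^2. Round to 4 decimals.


Step 1: H is diagonal, so H^(-1) * g = [0.5126, 0.089, 0.4389].
Step 2: g^T H^(-1) g = sum_i g_i^2 / H_ii
  = (5.6382)^2/11 + (1.157)^2/13 + (3.072)^2/7
  = 2.8899 + 0.103 + 1.3482 = 4.3411
Step 3: Objective decrease = 0.5 * g^T H^(-1) g = 2.1705


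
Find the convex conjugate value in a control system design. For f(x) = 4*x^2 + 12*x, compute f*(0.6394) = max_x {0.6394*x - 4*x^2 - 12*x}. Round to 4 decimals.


f*(y) = sup_x {y*x - a*x^2 - b*x} = sup_x {(y-b)*x - a*x^2}
FOC: (y - b) - 2a*x = 0 => x* = (y - b)/(2a)
x* = (0.6394 - 12)/(2*4) = -1.4201
f*(0.6394) = (y-b)^2/(4a) = (0.6394 - 12)^2/(4*4)
= 129.0632/16 = 8.0665


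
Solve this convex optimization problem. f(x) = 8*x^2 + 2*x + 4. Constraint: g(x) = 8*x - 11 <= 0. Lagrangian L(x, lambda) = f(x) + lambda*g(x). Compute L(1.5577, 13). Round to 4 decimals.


Step 1: Evaluate f(x).
f(1.5577) = 8*1.5577^2 + 2*1.5577 + 4 = 26.5268
Step 2: Evaluate g(x).
g(1.5577) = 8*1.5577 - 11 = 1.4616
Step 3: Compute Lagrangian.
L = 26.5268 + 13*1.4616 = 45.5276


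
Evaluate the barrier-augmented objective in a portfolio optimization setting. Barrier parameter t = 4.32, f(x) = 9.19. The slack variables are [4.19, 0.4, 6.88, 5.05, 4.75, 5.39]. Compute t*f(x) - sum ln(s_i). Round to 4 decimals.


Step 1: Compute log-barrier.
ln values: [1.4327, -0.9163, 1.9286, 1.6194, 1.5581, 1.6845]
phi = -(1.4327 - 0.9163 + 1.9286 + 1.6194 + 1.5581 + 1.6845) = -7.3071
Step 2: Compute augmented objective.
t*f(x) = 4.32*9.19 = 39.7008
Total = 39.7008 - 7.3071 = 32.3937


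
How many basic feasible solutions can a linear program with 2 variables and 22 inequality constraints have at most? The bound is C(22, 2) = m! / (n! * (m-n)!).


Each vertex corresponds to some choice of n active constraints out of m, so the number of vertices is at most C(m, n) = m! / (n!(m-n)!).
m = 22, n = 2
Numerator: 22 * 21
Denominator: 2! = 2
C(22, 2) = 231


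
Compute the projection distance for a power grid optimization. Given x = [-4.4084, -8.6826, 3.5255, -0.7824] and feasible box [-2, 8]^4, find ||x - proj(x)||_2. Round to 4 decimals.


Project each component onto [-2, 8].
clip(-4.4084) = -2.0, clip(-8.6826) = -2.0, clip(3.5255) = 3.5255, clip(-0.7824) = -0.7824
Projection = [-2.0, -2.0, 3.5255, -0.7824]
Squared diffs: [5.8004, 44.6571, 0.0, 0.0]
Distance = sqrt(50.4575) = 7.1033


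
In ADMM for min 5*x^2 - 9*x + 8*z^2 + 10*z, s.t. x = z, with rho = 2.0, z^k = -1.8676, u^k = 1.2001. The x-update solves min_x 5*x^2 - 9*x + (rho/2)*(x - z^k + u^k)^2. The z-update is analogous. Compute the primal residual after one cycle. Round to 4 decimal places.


ADMM iteration with rho = 2.0, z^k = -1.8676, u^k = 1.2001
Step 1: x-update.
Minimize 5*x^2 - 9*x + (2.0/2)*(x + 1.8676 + 1.2001)^2
FOC: (2*5 + 2.0)*x = 9 + 2.0*(-1.8676 - 1.2001)
x^{k+1} = 0.2387
Step 2: z-update.
Minimize 8*z^2 + 10*z + (2.0/2)*(0.2387 - z + 1.2001)^2
FOC: (2*8 + 2.0)*z = -10 + 2.0*(0.2387 + 1.2001)
z^{k+1} = -0.3957
Step 3: u-update.
u^{k+1} = 1.2001 + 0.2387 + 0.3957 = 1.8345
Step 4: Primal residual = |0.2387 + 0.3957| = 0.6344


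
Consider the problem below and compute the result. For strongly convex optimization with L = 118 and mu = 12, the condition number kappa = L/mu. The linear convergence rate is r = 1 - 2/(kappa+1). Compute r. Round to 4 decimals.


Step 1: Compute the condition number.
kappa = L/mu = 118/12 = 9.8333
Step 2: Compute the convergence rate.
r = 1 - 2/(kappa + 1) = 1 - 2*mu/(L + mu) = (L - mu)/(L + mu) = 106/130 = 0.8154


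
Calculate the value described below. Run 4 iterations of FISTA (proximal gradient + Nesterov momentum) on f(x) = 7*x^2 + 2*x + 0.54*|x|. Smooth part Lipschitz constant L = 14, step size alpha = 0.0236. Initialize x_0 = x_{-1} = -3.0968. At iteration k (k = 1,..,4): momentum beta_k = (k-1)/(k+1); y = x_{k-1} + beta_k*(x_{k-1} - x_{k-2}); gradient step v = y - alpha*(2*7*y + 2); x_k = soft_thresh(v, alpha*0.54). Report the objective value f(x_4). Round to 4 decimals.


FISTA on f(x) = 7*x^2 + 2*x + 0.54*|x|
L = 14, alpha = 0.0236
Iteration 1: beta = 0.0, y = -3.0968 + 0.0*(-3.0968 + 3.0968) = -3.0968
  grad(y) = -41.3552, v = y - alpha*grad = -2.1208
  prox(v) = soft_thresh(-2.1208, 0.0127) = -2.1081
Iteration 2: beta = 0.3333, y = -2.1081 + 0.3333*(-2.1081 + 3.0968) = -1.7785
  grad(y) = -22.899, v = y - alpha*grad = -1.2381
  prox(v) = soft_thresh(-1.2381, 0.0127) = -1.2253
Iteration 3: beta = 0.5, y = -1.2253 + 0.5*(-1.2253 + 2.1081) = -0.784
  grad(y) = -8.9756, v = y - alpha*grad = -0.5721
  prox(v) = soft_thresh(-0.5721, 0.0127) = -0.5594
Iteration 4: beta = 0.6, y = -0.5594 + 0.6*(-0.5594 + 1.2253) = -0.1598
  grad(y) = -0.2378, v = y - alpha*grad = -0.1542
  prox(v) = soft_thresh(-0.1542, 0.0127) = -0.1415
f(x_4) = 7*(-0.1415)^2 + 2*(-0.1415) + 0.54*|-0.1415| = -0.0664


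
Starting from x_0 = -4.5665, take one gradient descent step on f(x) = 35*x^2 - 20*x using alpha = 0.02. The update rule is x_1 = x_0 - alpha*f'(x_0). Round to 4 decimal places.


We compute the gradient at x_0 and apply the update.
f'(x) = 70*x - 20
f'(-4.5665) = 70*-4.5665 - 20 = -339.655
x_1 = -4.5665 - 0.02*-339.655 = 2.2266


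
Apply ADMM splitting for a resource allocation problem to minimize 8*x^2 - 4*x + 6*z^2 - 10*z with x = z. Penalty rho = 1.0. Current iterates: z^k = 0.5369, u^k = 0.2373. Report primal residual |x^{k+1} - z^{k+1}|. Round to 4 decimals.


ADMM iteration with rho = 1.0, z^k = 0.5369, u^k = 0.2373
Step 1: x-update.
Minimize 8*x^2 - 4*x + (1.0/2)*(x - 0.5369 + 0.2373)^2
FOC: (2*8 + 1.0)*x = 4 + 1.0*(0.5369 - 0.2373)
x^{k+1} = 0.2529
Step 2: z-update.
Minimize 6*z^2 - 10*z + (1.0/2)*(0.2529 - z + 0.2373)^2
FOC: (2*6 + 1.0)*z = 10 + 1.0*(0.2529 + 0.2373)
z^{k+1} = 0.8069
Step 3: u-update.
u^{k+1} = 0.2373 + 0.2529 - 0.8069 = -0.3167
Step 4: Primal residual = |0.2529 - 0.8069| = 0.554


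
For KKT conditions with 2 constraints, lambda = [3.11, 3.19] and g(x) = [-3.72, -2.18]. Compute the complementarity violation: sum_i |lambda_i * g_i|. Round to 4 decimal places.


KKT complementary slackness check:
lambda_1 * g_1 = 3.11 * -3.72 = -11.5692
lambda_2 * g_2 = 3.19 * -2.18 = -6.9542
Total violation = 11.5692 + 6.9542 = 18.5234


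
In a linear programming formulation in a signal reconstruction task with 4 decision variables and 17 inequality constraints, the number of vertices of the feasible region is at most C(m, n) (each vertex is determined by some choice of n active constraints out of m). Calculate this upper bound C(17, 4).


Each vertex corresponds to some choice of n active constraints out of m, so the number of vertices is at most C(m, n) = m! / (n!(m-n)!).
m = 17, n = 4
Numerator: 17 * 16 * 15 * 14
Denominator: 4! = 24
C(17, 4) = 2380


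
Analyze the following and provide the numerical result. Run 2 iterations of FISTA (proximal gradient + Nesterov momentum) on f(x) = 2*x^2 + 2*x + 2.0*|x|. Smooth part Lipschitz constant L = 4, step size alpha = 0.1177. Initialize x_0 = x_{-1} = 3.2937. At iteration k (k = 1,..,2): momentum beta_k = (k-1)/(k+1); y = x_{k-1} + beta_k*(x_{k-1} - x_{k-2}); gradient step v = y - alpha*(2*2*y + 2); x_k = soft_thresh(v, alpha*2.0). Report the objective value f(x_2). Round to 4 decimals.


FISTA on f(x) = 2*x^2 + 2*x + 2.0*|x|
L = 4, alpha = 0.1177
Iteration 1: beta = 0.0, y = 3.2937 + 0.0*(3.2937 - 3.2937) = 3.2937
  grad(y) = 15.1748, v = y - alpha*grad = 1.5076
  prox(v) = soft_thresh(1.5076, 0.2354) = 1.2722
Iteration 2: beta = 0.3333, y = 1.2722 + 0.3333*(1.2722 - 3.2937) = 0.5984
  grad(y) = 4.3936, v = y - alpha*grad = 0.0813
  prox(v) = soft_thresh(0.0813, 0.2354) = 0.0
f(x_2) = 2*0.0^2 + 2*0.0 + 2.0*|0.0| = 0.0


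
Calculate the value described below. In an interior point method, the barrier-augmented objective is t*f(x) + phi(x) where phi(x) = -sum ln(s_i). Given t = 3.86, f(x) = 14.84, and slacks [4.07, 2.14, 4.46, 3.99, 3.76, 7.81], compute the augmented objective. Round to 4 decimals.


Step 1: Compute log-barrier.
ln values: [1.4036, 0.7608, 1.4951, 1.3838, 1.3244, 2.0554]
phi = -(1.4036 + 0.7608 + 1.4951 + 1.3838 + 1.3244 + 2.0554) = -8.4232
Step 2: Compute augmented objective.
t*f(x) = 3.86*14.84 = 57.2824
Total = 57.2824 - 8.4232 = 48.8592


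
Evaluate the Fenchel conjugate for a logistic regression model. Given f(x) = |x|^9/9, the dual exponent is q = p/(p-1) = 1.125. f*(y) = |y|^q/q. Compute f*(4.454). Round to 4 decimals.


The conjugate exponent q satisfies 1/p + 1/q = 1.
p = 9, so q = 9/(9 - 1) = 1.125
|y|^q = 4.454^1.125 = 5.3684
f*(4.454) = 5.3684 / 1.125 = 4.7719


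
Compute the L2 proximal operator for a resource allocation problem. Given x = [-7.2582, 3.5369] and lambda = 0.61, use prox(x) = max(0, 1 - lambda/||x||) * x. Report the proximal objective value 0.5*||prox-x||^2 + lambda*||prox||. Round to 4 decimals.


Step 1: Compute ||x||.
||x|| = 8.0741
Step 2: Compute scaling factor.
scale = max(0, 1 - 0.61/8.0741) = 0.9244
Step 3: prox(x) = [-6.7098, 3.2697]
||prox(x)|| = 7.4641
Step 4: Proximal objective.
0.5*||prox-x||^2 = 0.1861
lambda*||prox|| = 4.5531
Total = 4.7392


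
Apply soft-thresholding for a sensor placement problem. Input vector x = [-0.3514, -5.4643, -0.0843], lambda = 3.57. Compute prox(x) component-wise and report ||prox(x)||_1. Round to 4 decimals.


Soft-thresholding with lambda = 3.57:
prox(-0.3514) = sign(-0.3514)*max(|-0.3514| - 3.57, 0) = 0.0
prox(-5.4643) = sign(-5.4643)*max(|-5.4643| - 3.57, 0) = -1.8943
prox(-0.0843) = sign(-0.0843)*max(|-0.0843| - 3.57, 0) = 0.0
prox(x) = [0.0, -1.8943, 0.0]
||prox(x)||_1 = 0.0 + 1.8943 + 0.0 = 1.8943


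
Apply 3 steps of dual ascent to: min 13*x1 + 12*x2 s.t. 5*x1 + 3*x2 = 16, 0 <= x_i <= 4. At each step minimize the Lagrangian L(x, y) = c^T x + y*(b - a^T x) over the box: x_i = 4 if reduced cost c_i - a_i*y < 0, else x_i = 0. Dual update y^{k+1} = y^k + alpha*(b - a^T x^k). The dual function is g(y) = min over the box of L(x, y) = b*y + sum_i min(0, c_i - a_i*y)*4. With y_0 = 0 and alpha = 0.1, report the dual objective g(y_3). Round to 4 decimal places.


Dual ascent for LP: min 13*x1 + 12*x2, 5*x1 + 3*x2 = 16, 0 <= x_i <= 4
Step 1: y^k = 0.0, reduced costs: (13.0, 12.0)
  x^k = (0.0, 0.0), subgradient = b - a^T x = 16.0
  y^{k+1} = 0.0 + 0.1*16.0 = 1.6
Step 2: y^k = 1.6, reduced costs: (5.0, 7.2)
  x^k = (0.0, 0.0), subgradient = b - a^T x = 16.0
  y^{k+1} = 1.6 + 0.1*16.0 = 3.2
Step 3: y^k = 3.2, reduced costs: (-3.0, 2.4)
  x^k = (4.0, 0.0), subgradient = b - a^T x = -4.0
  y^{k+1} = 3.2 + 0.1*-4.0 = 2.8
Dual objective at y_3 = 2.8: reduced costs (-1.0, 3.6), box minimizer x = (4.0, 0.0)
g(y_3) = b*y + (c1 - a1*y)*x1 + (c2 - a2*y)*x2 = 16*2.8 + (-1.0)*4.0 + 3.6*0.0 = 44.8 - 4.0 + 0.0 = 40.8


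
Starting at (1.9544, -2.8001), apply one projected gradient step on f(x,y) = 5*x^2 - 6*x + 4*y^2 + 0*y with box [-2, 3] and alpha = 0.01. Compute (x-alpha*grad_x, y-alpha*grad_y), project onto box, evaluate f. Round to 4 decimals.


Step 1: Compute gradient at (1.9544, -2.8001).
grad_x = 2*5*1.9544 - 6 = 13.544
grad_y = 2*4*-2.8001 + 0 = -22.4008
Step 2: Gradient step.
x_raw = 1.9544 - 0.01*13.544 = 1.819
y_raw = -2.8001 - 0.01*-22.4008 = -2.5761
Step 3: Project onto [-2, 3].
x_proj = clip(1.819) = 1.819
y_proj = clip(-2.5761) = -2.0
Step 4: Evaluate f.
f(1.819, -2.0) = 21.6293


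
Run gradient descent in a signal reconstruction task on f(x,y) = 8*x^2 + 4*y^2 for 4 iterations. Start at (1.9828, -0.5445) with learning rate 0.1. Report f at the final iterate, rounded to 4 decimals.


Gradient descent on f(x,y) = 8*x^2 + 4*y^2.
Starting point: (1.9828, -0.5445), alpha = 0.1
Step 1: grad_x = 2*8*1.9828 = 31.7248, grad_y = 2*4*-0.5445 = -4.356
  x_1 = 1.9828 - 0.1*31.7248 = -1.1897
  y_1 = -0.5445 - 0.1*-4.356 = -0.1089
Step 2: grad_x = 2*8*-1.1897 = -19.0349, grad_y = 2*4*-0.1089 = -0.8712
  x_2 = -1.1897 - 0.1*-19.0349 = 0.7138
  y_2 = -0.1089 - 0.1*-0.8712 = -0.0218
Step 3: grad_x = 2*8*0.7138 = 11.4209, grad_y = 2*4*-0.0218 = -0.1742
  x_3 = 0.7138 - 0.1*11.4209 = -0.4283
  y_3 = -0.0218 - 0.1*-0.1742 = -0.0044
Step 4: grad_x = 2*8*-0.4283 = -6.8526, grad_y = 2*4*-0.0044 = -0.0348
  x_4 = -0.4283 - 0.1*-6.8526 = 0.257
  y_4 = -0.0044 - 0.1*-0.0348 = -0.0009
f(0.257, -0.0009) = 8*0.257^2 + 4*(-0.0009)^2 = 0.5283


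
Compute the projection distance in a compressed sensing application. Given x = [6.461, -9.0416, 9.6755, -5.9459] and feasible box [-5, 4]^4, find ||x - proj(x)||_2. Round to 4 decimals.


Project each component onto [-5, 4].
clip(6.461) = 4.0, clip(-9.0416) = -5.0, clip(9.6755) = 4.0, clip(-5.9459) = -5.0
Projection = [4.0, -5.0, 4.0, -5.0]
Squared diffs: [6.0565, 16.3345, 32.2113, 0.8947]
Distance = sqrt(55.497) = 7.4496


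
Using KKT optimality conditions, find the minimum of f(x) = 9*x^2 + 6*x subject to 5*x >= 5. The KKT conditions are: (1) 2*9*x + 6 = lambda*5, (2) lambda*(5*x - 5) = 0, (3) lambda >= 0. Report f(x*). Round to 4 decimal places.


Step 1: Try lambda = 0 (constraint inactive).
x_unc = -6/(2*9) = -0.3333
Check: 5*-0.3333 = -1.6665 < 5 -- violated!
Step 2: Constraint must be active: 5*x = 5
x* = 5/5 = 1.0
lambda = (2*9*1.0 + 6)/5 = 4.8
Step 3: Compute optimal value.
f(x*) = 9*1.0^2 + 6*1.0 = 15.0


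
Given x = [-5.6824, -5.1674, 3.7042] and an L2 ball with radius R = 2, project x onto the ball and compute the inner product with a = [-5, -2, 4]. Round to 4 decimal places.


Step 1: Compute ||x|| (intermediates to 6 decimals).
||x|| = sqrt((-5.6824)^2 + (-5.1674)^2 + 3.7042^2) = 8.527179
Step 2: Project.
Since ||x|| > R, scale = R/||x|| = 2/8.527179 = 0.234544, proj(x) = scale * x
proj(x) = [-1.332773, -1.211983, 0.868798]
Step 3: Dot product.
a^T * proj(x) = -5*(-1.332773) - 2*(-1.211983) + 4*0.868798 = 12.563


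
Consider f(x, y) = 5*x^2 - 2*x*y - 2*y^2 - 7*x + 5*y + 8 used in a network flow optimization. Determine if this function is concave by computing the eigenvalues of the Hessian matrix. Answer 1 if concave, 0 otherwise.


The Hessian of f(x,y) = 5*x^2 - 2*x*y - 2*y^2 - 7*x + 5*y + 8 is:
H = [[10, -2], [-2, -4]]
Trace = 10 - 4 = 6
Determinant = 10*-4 - (-2)^2 = -44
Discriminant = (6)^2 - 4*-44 = 212.0
Eigenvalues: lambda_1 = -4.2801, lambda_2 = 10.2801
The function is not concave.

0


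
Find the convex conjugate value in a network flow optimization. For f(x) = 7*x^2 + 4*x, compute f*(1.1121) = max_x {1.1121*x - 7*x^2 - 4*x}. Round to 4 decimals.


f*(y) = sup_x {y*x - a*x^2 - b*x} = sup_x {(y-b)*x - a*x^2}
FOC: (y - b) - 2a*x = 0 => x* = (y - b)/(2a)
x* = (1.1121 - 4)/(2*7) = -0.2063
f*(1.1121) = (y-b)^2/(4a) = (1.1121 - 4)^2/(4*7)
= 8.34/28 = 0.2979


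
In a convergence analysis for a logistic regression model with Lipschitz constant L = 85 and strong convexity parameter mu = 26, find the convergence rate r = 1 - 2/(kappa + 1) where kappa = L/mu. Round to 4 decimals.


Step 1: Compute the condition number.
kappa = L/mu = 85/26 = 3.2692
Step 2: Compute the convergence rate.
r = 1 - 2/(kappa + 1) = 1 - 2*mu/(L + mu) = (L - mu)/(L + mu) = 59/111 = 0.5315


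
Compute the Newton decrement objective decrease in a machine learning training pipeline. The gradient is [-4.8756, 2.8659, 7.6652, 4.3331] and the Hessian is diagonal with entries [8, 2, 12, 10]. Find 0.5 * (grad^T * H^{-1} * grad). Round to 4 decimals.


Step 1: H is diagonal, so H^(-1) * g = [-0.6095, 1.433, 0.6388, 0.4333].
Step 2: g^T H^(-1) g = sum_i g_i^2 / H_ii
  = (-4.8756)^2/8 + (2.8659)^2/2 + (7.6652)^2/12 + (4.3331)^2/10
  = 2.9714 + 4.1067 + 4.8963 + 1.8776 = 13.852
Step 3: Objective decrease = 0.5 * g^T H^(-1) g = 6.926


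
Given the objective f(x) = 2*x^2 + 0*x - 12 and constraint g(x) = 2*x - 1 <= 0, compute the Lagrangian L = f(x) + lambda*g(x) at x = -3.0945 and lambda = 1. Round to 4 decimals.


Step 1: Evaluate f(x).
f(-3.0945) = 2*(-3.0945)^2 + 0*(-3.0945) - 12 = 7.1519
Step 2: Evaluate g(x).
g(-3.0945) = 2*-3.0945 - 1 = -7.189
Step 3: Compute Lagrangian.
L = 7.1519 + 1*-7.189 = -0.0371


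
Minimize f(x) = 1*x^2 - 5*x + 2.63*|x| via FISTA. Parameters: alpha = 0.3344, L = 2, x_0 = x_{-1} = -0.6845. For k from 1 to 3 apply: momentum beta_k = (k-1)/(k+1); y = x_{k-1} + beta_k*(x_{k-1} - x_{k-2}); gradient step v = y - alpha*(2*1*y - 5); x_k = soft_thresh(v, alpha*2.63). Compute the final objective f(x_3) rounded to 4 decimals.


FISTA on f(x) = 1*x^2 - 5*x + 2.63*|x|
L = 2, alpha = 0.3344
Iteration 1: beta = 0.0, y = -0.6845 + 0.0*(-0.6845 + 0.6845) = -0.6845
  grad(y) = -6.369, v = y - alpha*grad = 1.4453
  prox(v) = soft_thresh(1.4453, 0.8795) = 0.5658
Iteration 2: beta = 0.3333, y = 0.5658 + 0.3333*(0.5658 + 0.6845) = 0.9826
  grad(y) = -3.0348, v = y - alpha*grad = 1.9974
  prox(v) = soft_thresh(1.9974, 0.8795) = 1.118
Iteration 3: beta = 0.5, y = 1.118 + 0.5*(1.118 - 0.5658) = 1.394
  grad(y) = -2.2119, v = y - alpha*grad = 2.1337
  prox(v) = soft_thresh(2.1337, 0.8795) = 1.2542
f(x_3) = 1*1.2542^2 - 5*1.2542 + 2.63*|1.2542| = -1.3994


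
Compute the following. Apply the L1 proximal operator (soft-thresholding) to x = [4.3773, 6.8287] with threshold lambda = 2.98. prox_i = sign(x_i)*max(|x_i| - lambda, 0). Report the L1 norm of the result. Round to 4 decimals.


Soft-thresholding with lambda = 2.98:
prox(4.3773) = sign(4.3773)*max(|4.3773| - 2.98, 0) = 1.3973
prox(6.8287) = sign(6.8287)*max(|6.8287| - 2.98, 0) = 3.8487
prox(x) = [1.3973, 3.8487]
||prox(x)||_1 = 1.3973 + 3.8487 = 5.246


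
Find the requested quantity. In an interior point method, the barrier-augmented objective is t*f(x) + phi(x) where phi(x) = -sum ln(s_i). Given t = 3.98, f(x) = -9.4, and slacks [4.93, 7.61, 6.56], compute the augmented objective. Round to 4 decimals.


Step 1: Compute log-barrier.
ln values: [1.5953, 2.0295, 1.881]
phi = -(1.5953 + 2.0295 + 1.881) = -5.5058
Step 2: Compute augmented objective.
t*f(x) = 3.98*-9.4 = -37.412
Total = -37.412 - 5.5058 = -42.9178


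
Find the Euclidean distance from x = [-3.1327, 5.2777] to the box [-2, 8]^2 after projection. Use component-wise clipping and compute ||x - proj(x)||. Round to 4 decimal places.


Project each component onto [-2, 8].
clip(-3.1327) = -2.0, clip(5.2777) = 5.2777
Projection = [-2.0, 5.2777]
Squared diffs: [1.283, 0.0]
Distance = sqrt(1.283) = 1.1327


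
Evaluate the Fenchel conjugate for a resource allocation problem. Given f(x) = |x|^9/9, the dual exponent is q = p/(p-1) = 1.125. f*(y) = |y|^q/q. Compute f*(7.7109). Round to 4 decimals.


The conjugate exponent q satisfies 1/p + 1/q = 1.
p = 9, so q = 9/(9 - 1) = 1.125
|y|^q = 7.7109^1.125 = 9.9539
f*(7.7109) = 9.9539 / 1.125 = 8.8479


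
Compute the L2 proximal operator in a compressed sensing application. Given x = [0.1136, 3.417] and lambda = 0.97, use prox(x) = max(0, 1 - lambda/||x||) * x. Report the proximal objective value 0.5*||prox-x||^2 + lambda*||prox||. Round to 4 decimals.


Step 1: Compute ||x||.
||x|| = 3.4189
Step 2: Compute scaling factor.
scale = max(0, 1 - 0.97/3.4189) = 0.7163
Step 3: prox(x) = [0.0814, 2.4475]
||prox(x)|| = 2.4489
Step 4: Proximal objective.
0.5*||prox-x||^2 = 0.4705
lambda*||prox|| = 2.3754
Total = 2.8459


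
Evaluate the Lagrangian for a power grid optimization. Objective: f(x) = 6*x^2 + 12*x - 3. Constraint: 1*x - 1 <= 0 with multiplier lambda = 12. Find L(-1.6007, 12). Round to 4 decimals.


Step 1: Evaluate f(x).
f(-1.6007) = 6*(-1.6007)^2 + 12*(-1.6007) - 3 = -6.835
Step 2: Evaluate g(x).
g(-1.6007) = 1*-1.6007 - 1 = -2.6007
Step 3: Compute Lagrangian.
L = -6.835 + 12*-2.6007 = -38.0434


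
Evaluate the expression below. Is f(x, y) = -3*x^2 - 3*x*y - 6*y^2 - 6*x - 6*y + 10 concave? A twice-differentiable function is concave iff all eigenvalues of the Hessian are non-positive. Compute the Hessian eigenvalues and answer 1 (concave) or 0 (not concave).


The Hessian of f(x,y) = -3*x^2 - 3*x*y - 6*y^2 - 6*x - 6*y + 10 is:
H = [[-6, -3], [-3, -12]]
Trace = -6 - 12 = -18
Determinant = -6*-12 - (-3)^2 = 63
Discriminant = (-18)^2 - 4*63 = 72.0
Eigenvalues: lambda_1 = -13.2426, lambda_2 = -4.7574
The function is concave.

1


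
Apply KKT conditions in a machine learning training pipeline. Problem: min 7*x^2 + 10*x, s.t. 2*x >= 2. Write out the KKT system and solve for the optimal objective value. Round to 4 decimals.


Step 1: Try lambda = 0 (constraint inactive).
x_unc = -10/(2*7) = -0.7143
Check: 2*-0.7143 = -1.4286 < 2 -- violated!
Step 2: Constraint must be active: 2*x = 2
x* = 2/2 = 1.0
lambda = (2*7*1.0 + 10)/2 = 12.0
Step 3: Compute optimal value.
f(x*) = 7*1.0^2 + 10*1.0 = 17.0


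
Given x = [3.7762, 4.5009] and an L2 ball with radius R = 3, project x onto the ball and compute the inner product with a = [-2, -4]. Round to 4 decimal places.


Step 1: Compute ||x|| (intermediates to 6 decimals).
||x|| = sqrt(3.7762^2 + 4.5009^2) = 5.875184
Step 2: Project.
Since ||x|| > R, scale = R/||x|| = 3/5.875184 = 0.510622, proj(x) = scale * x
proj(x) = [1.928211, 2.298259]
Step 3: Dot product.
a^T * proj(x) = -2*1.928211 - 4*2.298259 = -13.0495


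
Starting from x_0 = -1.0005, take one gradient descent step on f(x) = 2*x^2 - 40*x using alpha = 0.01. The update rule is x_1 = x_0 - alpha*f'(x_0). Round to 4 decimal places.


We compute the gradient at x_0 and apply the update.
f'(x) = 4*x - 40
f'(-1.0005) = 4*-1.0005 - 40 = -44.002
x_1 = -1.0005 - 0.01*-44.002 = -0.5605


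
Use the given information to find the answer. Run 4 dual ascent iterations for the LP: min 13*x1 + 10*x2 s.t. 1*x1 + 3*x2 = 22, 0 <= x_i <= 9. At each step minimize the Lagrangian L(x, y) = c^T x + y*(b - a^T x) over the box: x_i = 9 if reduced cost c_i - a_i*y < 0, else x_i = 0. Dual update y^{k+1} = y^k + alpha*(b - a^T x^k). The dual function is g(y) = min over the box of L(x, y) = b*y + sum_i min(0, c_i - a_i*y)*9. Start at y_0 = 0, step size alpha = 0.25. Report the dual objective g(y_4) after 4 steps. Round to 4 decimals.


Dual ascent for LP: min 13*x1 + 10*x2, 1*x1 + 3*x2 = 22, 0 <= x_i <= 9
Step 1: y^k = 0.0, reduced costs: (13.0, 10.0)
  x^k = (0.0, 0.0), subgradient = b - a^T x = 22.0
  y^{k+1} = 0.0 + 0.25*22.0 = 5.5
Step 2: y^k = 5.5, reduced costs: (7.5, -6.5)
  x^k = (0.0, 9.0), subgradient = b - a^T x = -5.0
  y^{k+1} = 5.5 + 0.25*-5.0 = 4.25
Step 3: y^k = 4.25, reduced costs: (8.75, -2.75)
  x^k = (0.0, 9.0), subgradient = b - a^T x = -5.0
  y^{k+1} = 4.25 + 0.25*-5.0 = 3.0
Step 4: y^k = 3.0, reduced costs: (10.0, 1.0)
  x^k = (0.0, 0.0), subgradient = b - a^T x = 22.0
  y^{k+1} = 3.0 + 0.25*22.0 = 8.5
Dual objective at y_4 = 8.5: reduced costs (4.5, -15.5), box minimizer x = (0.0, 9.0)
g(y_4) = b*y + (c1 - a1*y)*x1 + (c2 - a2*y)*x2 = 22*8.5 + 4.5*0.0 + (-15.5)*9.0 = 187.0 + 0.0 - 139.5 = 47.5


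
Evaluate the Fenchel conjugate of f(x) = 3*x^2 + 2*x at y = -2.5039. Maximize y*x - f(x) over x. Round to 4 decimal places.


f*(y) = sup_x {y*x - a*x^2 - b*x} = sup_x {(y-b)*x - a*x^2}
FOC: (y - b) - 2a*x = 0 => x* = (y - b)/(2a)
x* = (-2.5039 - 2)/(2*3) = -0.7507
f*(-2.5039) = (y-b)^2/(4a) = (-2.5039 - 2)^2/(4*3)
= 20.2851/12 = 1.6904


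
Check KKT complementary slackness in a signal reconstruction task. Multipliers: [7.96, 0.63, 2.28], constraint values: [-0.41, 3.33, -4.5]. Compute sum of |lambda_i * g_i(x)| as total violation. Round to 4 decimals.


KKT complementary slackness check:
lambda_1 * g_1 = 7.96 * -0.41 = -3.2636
lambda_2 * g_2 = 0.63 * 3.33 = 2.0979
lambda_3 * g_3 = 2.28 * -4.5 = -10.26
Total violation = 3.2636 + 2.0979 + 10.26 = 15.6215


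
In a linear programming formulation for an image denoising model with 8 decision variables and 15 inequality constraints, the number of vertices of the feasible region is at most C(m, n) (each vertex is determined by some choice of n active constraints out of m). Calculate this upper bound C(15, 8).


Each vertex corresponds to some choice of n active constraints out of m, so the number of vertices is at most C(m, n) = m! / (n!(m-n)!).
m = 15, n = 8
Numerator: 15 * 14 * 13 * 12 * 11 * 10 * 9 * 8
Denominator: 8! = 40320
C(15, 8) = 6435


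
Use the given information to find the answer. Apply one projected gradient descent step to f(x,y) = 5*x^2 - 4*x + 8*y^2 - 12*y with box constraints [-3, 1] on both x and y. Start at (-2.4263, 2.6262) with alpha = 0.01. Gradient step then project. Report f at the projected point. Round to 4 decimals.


Step 1: Compute gradient at (-2.4263, 2.6262).
grad_x = 2*5*-2.4263 - 4 = -28.263
grad_y = 2*8*2.6262 - 12 = 30.0192
Step 2: Gradient step.
x_raw = -2.4263 - 0.01*-28.263 = -2.1437
y_raw = 2.6262 - 0.01*30.0192 = 2.326
Step 3: Project onto [-3, 1].
x_proj = clip(-2.1437) = -2.1437
y_proj = clip(2.326) = 1.0
Step 4: Evaluate f.
f(-2.1437, 1.0) = 27.5513


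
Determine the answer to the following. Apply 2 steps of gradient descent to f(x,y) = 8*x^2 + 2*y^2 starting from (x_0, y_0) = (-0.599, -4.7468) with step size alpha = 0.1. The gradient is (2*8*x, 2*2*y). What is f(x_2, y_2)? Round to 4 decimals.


Gradient descent on f(x,y) = 8*x^2 + 2*y^2.
Starting point: (-0.599, -4.7468), alpha = 0.1
Step 1: grad_x = 2*8*-0.599 = -9.584, grad_y = 2*2*-4.7468 = -18.9872
  x_1 = -0.599 - 0.1*-9.584 = 0.3594
  y_1 = -4.7468 - 0.1*-18.9872 = -2.8481
Step 2: grad_x = 2*8*0.3594 = 5.7504, grad_y = 2*2*-2.8481 = -11.3923
  x_2 = 0.3594 - 0.1*5.7504 = -0.2156
  y_2 = -2.8481 - 0.1*-11.3923 = -1.7088
f(-0.2156, -1.7088) = 8*(-0.2156)^2 + 2*(-1.7088)^2 = 6.2123


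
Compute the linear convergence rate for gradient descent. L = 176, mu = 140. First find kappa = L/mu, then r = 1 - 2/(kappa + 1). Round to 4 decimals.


Step 1: Compute the condition number.
kappa = L/mu = 176/140 = 1.2571
Step 2: Compute the convergence rate.
r = 1 - 2/(kappa + 1) = 1 - 2*mu/(L + mu) = (L - mu)/(L + mu) = 36/316 = 0.1139


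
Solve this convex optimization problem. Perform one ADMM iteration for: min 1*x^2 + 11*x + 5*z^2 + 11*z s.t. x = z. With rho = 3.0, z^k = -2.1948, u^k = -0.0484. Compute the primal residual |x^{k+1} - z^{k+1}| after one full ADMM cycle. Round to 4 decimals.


ADMM iteration with rho = 3.0, z^k = -2.1948, u^k = -0.0484
Step 1: x-update.
Minimize 1*x^2 + 11*x + (3.0/2)*(x + 2.1948 - 0.0484)^2
FOC: (2*1 + 3.0)*x = -11 + 3.0*(-2.1948 + 0.0484)
x^{k+1} = -3.4878
Step 2: z-update.
Minimize 5*z^2 + 11*z + (3.0/2)*(-3.4878 - z - 0.0484)^2
FOC: (2*5 + 3.0)*z = -11 + 3.0*(-3.4878 - 0.0484)
z^{k+1} = -1.6622
Step 3: u-update.
u^{k+1} = -0.0484 - 3.4878 + 1.6622 = -1.874
Step 4: Primal residual = |-3.4878 + 1.6622| = 1.8256


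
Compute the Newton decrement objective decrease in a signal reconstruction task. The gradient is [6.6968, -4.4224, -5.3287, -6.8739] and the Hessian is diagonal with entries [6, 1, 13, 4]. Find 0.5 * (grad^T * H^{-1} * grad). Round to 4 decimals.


Step 1: H is diagonal, so H^(-1) * g = [1.1161, -4.4224, -0.4099, -1.7185].
Step 2: g^T H^(-1) g = sum_i g_i^2 / H_ii
  = (6.6968)^2/6 + (-4.4224)^2/1 + (-5.3287)^2/13 + (-6.8739)^2/4
  = 7.4745 + 19.5576 + 2.1842 + 11.8126 = 41.029
Step 3: Objective decrease = 0.5 * g^T H^(-1) g = 20.5145


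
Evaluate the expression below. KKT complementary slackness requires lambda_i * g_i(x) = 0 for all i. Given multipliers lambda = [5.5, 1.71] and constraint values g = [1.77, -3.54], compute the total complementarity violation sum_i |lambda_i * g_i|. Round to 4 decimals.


KKT complementary slackness check:
lambda_1 * g_1 = 5.5 * 1.77 = 9.735
lambda_2 * g_2 = 1.71 * -3.54 = -6.0534
Total violation = 9.735 + 6.0534 = 15.7884


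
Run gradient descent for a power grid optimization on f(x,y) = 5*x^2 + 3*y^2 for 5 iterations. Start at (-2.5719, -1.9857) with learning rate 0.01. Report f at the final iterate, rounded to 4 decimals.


Gradient descent on f(x,y) = 5*x^2 + 3*y^2.
Starting point: (-2.5719, -1.9857), alpha = 0.01
Step 1: grad_x = 2*5*-2.5719 = -25.719, grad_y = 2*3*-1.9857 = -11.9142
  x_1 = -2.5719 - 0.01*-25.719 = -2.3147
  y_1 = -1.9857 - 0.01*-11.9142 = -1.8666
Step 2: grad_x = 2*5*-2.3147 = -23.1471, grad_y = 2*3*-1.8666 = -11.1993
  x_2 = -2.3147 - 0.01*-23.1471 = -2.0832
  y_2 = -1.8666 - 0.01*-11.1993 = -1.7546
Step 3: grad_x = 2*5*-2.0832 = -20.8324, grad_y = 2*3*-1.7546 = -10.5274
  x_3 = -2.0832 - 0.01*-20.8324 = -1.8749
  y_3 = -1.7546 - 0.01*-10.5274 = -1.6493
Step 4: grad_x = 2*5*-1.8749 = -18.7492, grad_y = 2*3*-1.6493 = -9.8957
  x_4 = -1.8749 - 0.01*-18.7492 = -1.6874
  y_4 = -1.6493 - 0.01*-9.8957 = -1.5503
Step 5: grad_x = 2*5*-1.6874 = -16.8742, grad_y = 2*3*-1.5503 = -9.302
  x_5 = -1.6874 - 0.01*-16.8742 = -1.5187
  y_5 = -1.5503 - 0.01*-9.302 = -1.4573
f(-1.5187, -1.4573) = 5*(-1.5187)^2 + 3*(-1.4573)^2 = 17.9032


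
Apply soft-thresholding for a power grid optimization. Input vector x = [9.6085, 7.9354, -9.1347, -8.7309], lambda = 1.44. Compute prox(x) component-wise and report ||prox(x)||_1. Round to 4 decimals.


Soft-thresholding with lambda = 1.44:
prox(9.6085) = sign(9.6085)*max(|9.6085| - 1.44, 0) = 8.1685
prox(7.9354) = sign(7.9354)*max(|7.9354| - 1.44, 0) = 6.4954
prox(-9.1347) = sign(-9.1347)*max(|-9.1347| - 1.44, 0) = -7.6947
prox(-8.7309) = sign(-8.7309)*max(|-8.7309| - 1.44, 0) = -7.2909
prox(x) = [8.1685, 6.4954, -7.6947, -7.2909]
||prox(x)||_1 = 8.1685 + 6.4954 + 7.6947 + 7.2909 = 29.6495


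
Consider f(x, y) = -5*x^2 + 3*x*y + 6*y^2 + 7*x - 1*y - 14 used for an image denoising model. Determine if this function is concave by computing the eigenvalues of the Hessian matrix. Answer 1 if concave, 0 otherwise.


The Hessian of f(x,y) = -5*x^2 + 3*x*y + 6*y^2 + 7*x - 1*y - 14 is:
H = [[-10, 3], [3, 12]]
Trace = -10 + 12 = 2
Determinant = -10*12 - (3)^2 = -129
Discriminant = (2)^2 - 4*-129 = 520.0
Eigenvalues: lambda_1 = -10.4018, lambda_2 = 12.4018
The function is not concave.

0


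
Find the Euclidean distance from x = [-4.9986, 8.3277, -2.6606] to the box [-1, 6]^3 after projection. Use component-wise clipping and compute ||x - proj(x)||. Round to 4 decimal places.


Project each component onto [-1, 6].
clip(-4.9986) = -1.0, clip(8.3277) = 6.0, clip(-2.6606) = -1.0
Projection = [-1.0, 6.0, -1.0]
Squared diffs: [15.9888, 5.4182, 2.7576]
Distance = sqrt(24.1646) = 4.9157


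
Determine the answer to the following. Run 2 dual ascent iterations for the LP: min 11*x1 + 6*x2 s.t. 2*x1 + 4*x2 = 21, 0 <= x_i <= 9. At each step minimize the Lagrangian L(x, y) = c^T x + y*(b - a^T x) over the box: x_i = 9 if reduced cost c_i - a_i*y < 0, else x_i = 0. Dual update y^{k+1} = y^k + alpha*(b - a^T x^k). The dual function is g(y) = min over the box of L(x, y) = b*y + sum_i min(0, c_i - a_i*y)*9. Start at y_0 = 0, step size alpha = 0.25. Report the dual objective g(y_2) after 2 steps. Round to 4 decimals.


Dual ascent for LP: min 11*x1 + 6*x2, 2*x1 + 4*x2 = 21, 0 <= x_i <= 9
Step 1: y^k = 0.0, reduced costs: (11.0, 6.0)
  x^k = (0.0, 0.0), subgradient = b - a^T x = 21.0
  y^{k+1} = 0.0 + 0.25*21.0 = 5.25
Step 2: y^k = 5.25, reduced costs: (0.5, -15.0)
  x^k = (0.0, 9.0), subgradient = b - a^T x = -15.0
  y^{k+1} = 5.25 + 0.25*-15.0 = 1.5
Dual objective at y_2 = 1.5: reduced costs (8.0, 0.0), box minimizer x = (0.0, 0.0)
g(y_2) = b*y + (c1 - a1*y)*x1 + (c2 - a2*y)*x2 = 21*1.5 + 8.0*0.0 + 0.0*0.0 = 31.5 + 0.0 + 0.0 = 31.5


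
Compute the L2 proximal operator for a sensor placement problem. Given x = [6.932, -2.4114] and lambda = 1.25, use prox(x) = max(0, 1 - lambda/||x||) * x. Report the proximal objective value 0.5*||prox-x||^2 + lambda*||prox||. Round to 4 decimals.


Step 1: Compute ||x||.
||x|| = 7.3394
Step 2: Compute scaling factor.
scale = max(0, 1 - 1.25/7.3394) = 0.8297
Step 3: prox(x) = [5.7514, -2.0007]
||prox(x)|| = 6.0894
Step 4: Proximal objective.
0.5*||prox-x||^2 = 0.7813
lambda*||prox|| = 7.6118
Total = 8.3931


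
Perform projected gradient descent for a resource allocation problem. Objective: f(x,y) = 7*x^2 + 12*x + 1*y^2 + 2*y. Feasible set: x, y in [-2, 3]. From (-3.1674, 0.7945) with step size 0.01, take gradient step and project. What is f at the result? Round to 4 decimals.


Step 1: Compute gradient at (-3.1674, 0.7945).
grad_x = 2*7*-3.1674 + 12 = -32.3436
grad_y = 2*1*0.7945 + 2 = 3.589
Step 2: Gradient step.
x_raw = -3.1674 - 0.01*-32.3436 = -2.844
y_raw = 0.7945 - 0.01*3.589 = 0.7586
Step 3: Project onto [-2, 3].
x_proj = clip(-2.844) = -2.0
y_proj = clip(0.7586) = 0.7586
Step 4: Evaluate f.
f(-2.0, 0.7586) = 6.0927


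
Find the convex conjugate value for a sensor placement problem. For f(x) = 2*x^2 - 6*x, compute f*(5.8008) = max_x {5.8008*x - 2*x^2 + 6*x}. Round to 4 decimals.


f*(y) = sup_x {y*x - a*x^2 - b*x} = sup_x {(y-b)*x - a*x^2}
FOC: (y - b) - 2a*x = 0 => x* = (y - b)/(2a)
x* = (5.8008 + 6)/(2*2) = 2.9502
f*(5.8008) = (y-b)^2/(4a) = (5.8008 + 6)^2/(4*2)
= 139.2589/8 = 17.4074


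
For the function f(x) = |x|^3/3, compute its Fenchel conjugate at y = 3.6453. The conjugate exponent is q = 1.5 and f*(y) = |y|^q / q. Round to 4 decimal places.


The conjugate exponent q satisfies 1/p + 1/q = 1.
p = 3, so q = 3/(3 - 1) = 1.5
|y|^q = 3.6453^1.5 = 6.9599
f*(3.6453) = 6.9599 / 1.5 = 4.6399


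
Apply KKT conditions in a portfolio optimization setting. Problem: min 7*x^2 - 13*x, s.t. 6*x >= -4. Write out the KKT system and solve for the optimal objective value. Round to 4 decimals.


Step 1: Try lambda = 0 (constraint inactive).
Stationarity: 2*7*x - 13 = 0
x* = 13/(2*7) = 13/14 = 0.9286 (rounded; the exact value 13/14 is used below)
Check constraint: 6*0.9286 = 5.5716 >= -4 -- satisfied.
Step 2: Compute optimal value.
f(x*) = 7*(13/14)^2 - 13*(13/14) = -6.0357


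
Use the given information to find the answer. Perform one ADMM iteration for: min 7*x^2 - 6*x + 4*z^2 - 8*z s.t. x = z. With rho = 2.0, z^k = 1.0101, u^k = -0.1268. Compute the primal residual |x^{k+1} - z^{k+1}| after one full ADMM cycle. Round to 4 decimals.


ADMM iteration with rho = 2.0, z^k = 1.0101, u^k = -0.1268
Step 1: x-update.
Minimize 7*x^2 - 6*x + (2.0/2)*(x - 1.0101 - 0.1268)^2
FOC: (2*7 + 2.0)*x = 6 + 2.0*(1.0101 + 0.1268)
x^{k+1} = 0.5171
Step 2: z-update.
Minimize 4*z^2 - 8*z + (2.0/2)*(0.5171 - z - 0.1268)^2
FOC: (2*4 + 2.0)*z = 8 + 2.0*(0.5171 - 0.1268)
z^{k+1} = 0.8781
Step 3: u-update.
u^{k+1} = -0.1268 + 0.5171 - 0.8781 = -0.4878
Step 4: Primal residual = |0.5171 - 0.8781| = 0.361


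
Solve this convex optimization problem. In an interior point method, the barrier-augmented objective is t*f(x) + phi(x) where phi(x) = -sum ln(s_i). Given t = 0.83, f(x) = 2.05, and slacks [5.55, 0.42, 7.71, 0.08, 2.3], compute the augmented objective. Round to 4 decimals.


Step 1: Compute log-barrier.
ln values: [1.7138, -0.8675, 2.0425, -2.5257, 0.8329]
phi = -(1.7138 - 0.8675 + 2.0425 - 2.5257 + 0.8329) = -1.196
Step 2: Compute augmented objective.
t*f(x) = 0.83*2.05 = 1.7015
Total = 1.7015 - 1.196 = 0.5055


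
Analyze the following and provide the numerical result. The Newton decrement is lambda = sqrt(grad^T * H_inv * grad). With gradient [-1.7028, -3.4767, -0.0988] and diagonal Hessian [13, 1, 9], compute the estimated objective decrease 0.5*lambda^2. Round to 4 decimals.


Step 1: H is diagonal, so H^(-1) * g = [-0.131, -3.4767, -0.011].
Step 2: g^T H^(-1) g = sum_i g_i^2 / H_ii
  = (-1.7028)^2/13 + (-3.4767)^2/1 + (-0.0988)^2/9
  = 0.223 + 12.0874 + 0.0011 = 12.3116
Step 3: Objective decrease = 0.5 * g^T H^(-1) g = 6.1558


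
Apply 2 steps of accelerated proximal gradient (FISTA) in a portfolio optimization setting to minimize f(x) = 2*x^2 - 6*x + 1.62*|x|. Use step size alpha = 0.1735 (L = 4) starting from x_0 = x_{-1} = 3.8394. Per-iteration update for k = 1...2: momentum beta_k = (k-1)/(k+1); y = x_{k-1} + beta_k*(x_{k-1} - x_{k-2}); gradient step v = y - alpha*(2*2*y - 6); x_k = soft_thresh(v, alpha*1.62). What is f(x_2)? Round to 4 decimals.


FISTA on f(x) = 2*x^2 - 6*x + 1.62*|x|
L = 4, alpha = 0.1735
Iteration 1: beta = 0.0, y = 3.8394 + 0.0*(3.8394 - 3.8394) = 3.8394
  grad(y) = 9.3576, v = y - alpha*grad = 2.2159
  prox(v) = soft_thresh(2.2159, 0.2811) = 1.9348
Iteration 2: beta = 0.3333, y = 1.9348 + 0.3333*(1.9348 - 3.8394) = 1.2999
  grad(y) = -0.8003, v = y - alpha*grad = 1.4388
  prox(v) = soft_thresh(1.4388, 0.2811) = 1.1577
f(x_2) = 2*1.1577^2 - 6*1.1577 + 1.62*|1.1577| = -2.3902
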